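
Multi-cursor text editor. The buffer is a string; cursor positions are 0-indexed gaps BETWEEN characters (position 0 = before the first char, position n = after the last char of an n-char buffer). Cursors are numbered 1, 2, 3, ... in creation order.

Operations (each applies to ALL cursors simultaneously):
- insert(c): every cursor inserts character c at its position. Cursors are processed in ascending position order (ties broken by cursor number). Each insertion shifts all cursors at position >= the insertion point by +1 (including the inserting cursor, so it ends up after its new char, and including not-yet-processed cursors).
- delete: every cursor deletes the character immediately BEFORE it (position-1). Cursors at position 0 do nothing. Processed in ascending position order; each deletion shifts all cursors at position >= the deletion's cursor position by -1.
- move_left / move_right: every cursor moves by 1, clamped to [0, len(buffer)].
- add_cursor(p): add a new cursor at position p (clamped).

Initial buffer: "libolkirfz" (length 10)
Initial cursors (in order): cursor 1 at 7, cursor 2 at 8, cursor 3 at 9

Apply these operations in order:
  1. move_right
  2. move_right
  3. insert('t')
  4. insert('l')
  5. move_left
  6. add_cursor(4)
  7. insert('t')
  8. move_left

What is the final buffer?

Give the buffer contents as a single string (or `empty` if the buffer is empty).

Answer: libotlkirfttlzttlttl

Derivation:
After op 1 (move_right): buffer="libolkirfz" (len 10), cursors c1@8 c2@9 c3@10, authorship ..........
After op 2 (move_right): buffer="libolkirfz" (len 10), cursors c1@9 c2@10 c3@10, authorship ..........
After op 3 (insert('t')): buffer="libolkirftztt" (len 13), cursors c1@10 c2@13 c3@13, authorship .........1.23
After op 4 (insert('l')): buffer="libolkirftlzttll" (len 16), cursors c1@11 c2@16 c3@16, authorship .........11.2323
After op 5 (move_left): buffer="libolkirftlzttll" (len 16), cursors c1@10 c2@15 c3@15, authorship .........11.2323
After op 6 (add_cursor(4)): buffer="libolkirftlzttll" (len 16), cursors c4@4 c1@10 c2@15 c3@15, authorship .........11.2323
After op 7 (insert('t')): buffer="libotlkirfttlzttlttl" (len 20), cursors c4@5 c1@12 c2@19 c3@19, authorship ....4.....111.232233
After op 8 (move_left): buffer="libotlkirfttlzttlttl" (len 20), cursors c4@4 c1@11 c2@18 c3@18, authorship ....4.....111.232233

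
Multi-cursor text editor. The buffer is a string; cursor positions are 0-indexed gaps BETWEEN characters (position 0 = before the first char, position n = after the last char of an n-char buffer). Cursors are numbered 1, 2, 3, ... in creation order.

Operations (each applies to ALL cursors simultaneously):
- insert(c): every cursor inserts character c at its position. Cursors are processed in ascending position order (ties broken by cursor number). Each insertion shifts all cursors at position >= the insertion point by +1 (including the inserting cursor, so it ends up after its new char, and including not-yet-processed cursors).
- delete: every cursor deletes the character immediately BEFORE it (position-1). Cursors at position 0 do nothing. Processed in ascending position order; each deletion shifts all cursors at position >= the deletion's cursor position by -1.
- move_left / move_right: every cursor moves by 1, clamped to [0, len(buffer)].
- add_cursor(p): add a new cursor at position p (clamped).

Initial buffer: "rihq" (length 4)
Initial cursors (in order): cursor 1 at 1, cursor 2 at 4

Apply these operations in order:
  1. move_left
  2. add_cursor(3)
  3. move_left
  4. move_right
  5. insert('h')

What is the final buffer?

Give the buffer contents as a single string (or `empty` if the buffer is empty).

Answer: rhihhhq

Derivation:
After op 1 (move_left): buffer="rihq" (len 4), cursors c1@0 c2@3, authorship ....
After op 2 (add_cursor(3)): buffer="rihq" (len 4), cursors c1@0 c2@3 c3@3, authorship ....
After op 3 (move_left): buffer="rihq" (len 4), cursors c1@0 c2@2 c3@2, authorship ....
After op 4 (move_right): buffer="rihq" (len 4), cursors c1@1 c2@3 c3@3, authorship ....
After op 5 (insert('h')): buffer="rhihhhq" (len 7), cursors c1@2 c2@6 c3@6, authorship .1..23.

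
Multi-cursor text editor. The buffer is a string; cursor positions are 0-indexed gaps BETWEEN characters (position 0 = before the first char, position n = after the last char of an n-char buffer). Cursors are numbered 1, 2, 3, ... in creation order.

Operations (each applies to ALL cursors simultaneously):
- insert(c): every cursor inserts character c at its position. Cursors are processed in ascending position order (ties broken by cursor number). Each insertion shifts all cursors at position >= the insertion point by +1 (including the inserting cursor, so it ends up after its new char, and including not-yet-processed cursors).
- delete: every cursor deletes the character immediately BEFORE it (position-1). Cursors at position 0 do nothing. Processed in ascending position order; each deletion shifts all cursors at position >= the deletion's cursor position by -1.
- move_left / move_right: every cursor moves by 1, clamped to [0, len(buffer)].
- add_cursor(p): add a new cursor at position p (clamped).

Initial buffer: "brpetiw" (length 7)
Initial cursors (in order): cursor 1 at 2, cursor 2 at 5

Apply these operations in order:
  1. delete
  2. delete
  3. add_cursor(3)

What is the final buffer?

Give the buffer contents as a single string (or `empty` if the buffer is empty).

Answer: piw

Derivation:
After op 1 (delete): buffer="bpeiw" (len 5), cursors c1@1 c2@3, authorship .....
After op 2 (delete): buffer="piw" (len 3), cursors c1@0 c2@1, authorship ...
After op 3 (add_cursor(3)): buffer="piw" (len 3), cursors c1@0 c2@1 c3@3, authorship ...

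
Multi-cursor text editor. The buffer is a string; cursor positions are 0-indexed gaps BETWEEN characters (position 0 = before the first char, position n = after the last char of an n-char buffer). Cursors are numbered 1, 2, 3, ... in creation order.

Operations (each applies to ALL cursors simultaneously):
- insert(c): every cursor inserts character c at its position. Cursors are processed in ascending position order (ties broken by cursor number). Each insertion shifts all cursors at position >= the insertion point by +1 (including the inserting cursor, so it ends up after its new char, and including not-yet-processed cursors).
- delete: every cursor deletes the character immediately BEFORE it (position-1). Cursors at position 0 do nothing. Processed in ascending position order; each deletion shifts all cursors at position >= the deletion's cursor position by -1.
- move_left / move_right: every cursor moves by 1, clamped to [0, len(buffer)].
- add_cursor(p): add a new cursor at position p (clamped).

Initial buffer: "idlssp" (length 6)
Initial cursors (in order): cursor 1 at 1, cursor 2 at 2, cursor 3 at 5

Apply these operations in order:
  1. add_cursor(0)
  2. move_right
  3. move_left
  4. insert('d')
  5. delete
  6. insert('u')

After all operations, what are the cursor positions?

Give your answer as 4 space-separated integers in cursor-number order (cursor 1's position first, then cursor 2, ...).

After op 1 (add_cursor(0)): buffer="idlssp" (len 6), cursors c4@0 c1@1 c2@2 c3@5, authorship ......
After op 2 (move_right): buffer="idlssp" (len 6), cursors c4@1 c1@2 c2@3 c3@6, authorship ......
After op 3 (move_left): buffer="idlssp" (len 6), cursors c4@0 c1@1 c2@2 c3@5, authorship ......
After op 4 (insert('d')): buffer="didddlssdp" (len 10), cursors c4@1 c1@3 c2@5 c3@9, authorship 4.1.2...3.
After op 5 (delete): buffer="idlssp" (len 6), cursors c4@0 c1@1 c2@2 c3@5, authorship ......
After op 6 (insert('u')): buffer="uiudulssup" (len 10), cursors c4@1 c1@3 c2@5 c3@9, authorship 4.1.2...3.

Answer: 3 5 9 1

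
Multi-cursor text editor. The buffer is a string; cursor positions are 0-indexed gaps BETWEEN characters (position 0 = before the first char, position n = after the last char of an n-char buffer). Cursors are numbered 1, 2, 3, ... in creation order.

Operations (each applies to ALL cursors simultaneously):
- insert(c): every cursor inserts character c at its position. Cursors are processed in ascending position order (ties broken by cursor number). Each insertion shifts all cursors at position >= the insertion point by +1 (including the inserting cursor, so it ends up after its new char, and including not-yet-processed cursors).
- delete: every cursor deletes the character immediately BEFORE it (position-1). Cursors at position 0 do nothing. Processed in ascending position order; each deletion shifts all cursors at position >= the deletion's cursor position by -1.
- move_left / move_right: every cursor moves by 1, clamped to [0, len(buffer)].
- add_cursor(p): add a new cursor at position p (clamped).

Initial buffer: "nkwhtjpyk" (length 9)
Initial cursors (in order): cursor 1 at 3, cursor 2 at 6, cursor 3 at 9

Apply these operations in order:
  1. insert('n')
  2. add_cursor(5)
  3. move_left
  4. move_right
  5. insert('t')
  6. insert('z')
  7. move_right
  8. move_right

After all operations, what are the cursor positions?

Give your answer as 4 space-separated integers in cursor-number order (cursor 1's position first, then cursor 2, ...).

Answer: 8 16 20 11

Derivation:
After op 1 (insert('n')): buffer="nkwnhtjnpykn" (len 12), cursors c1@4 c2@8 c3@12, authorship ...1...2...3
After op 2 (add_cursor(5)): buffer="nkwnhtjnpykn" (len 12), cursors c1@4 c4@5 c2@8 c3@12, authorship ...1...2...3
After op 3 (move_left): buffer="nkwnhtjnpykn" (len 12), cursors c1@3 c4@4 c2@7 c3@11, authorship ...1...2...3
After op 4 (move_right): buffer="nkwnhtjnpykn" (len 12), cursors c1@4 c4@5 c2@8 c3@12, authorship ...1...2...3
After op 5 (insert('t')): buffer="nkwnthttjntpyknt" (len 16), cursors c1@5 c4@7 c2@11 c3@16, authorship ...11.4..22...33
After op 6 (insert('z')): buffer="nkwntzhtztjntzpykntz" (len 20), cursors c1@6 c4@9 c2@14 c3@20, authorship ...111.44..222...333
After op 7 (move_right): buffer="nkwntzhtztjntzpykntz" (len 20), cursors c1@7 c4@10 c2@15 c3@20, authorship ...111.44..222...333
After op 8 (move_right): buffer="nkwntzhtztjntzpykntz" (len 20), cursors c1@8 c4@11 c2@16 c3@20, authorship ...111.44..222...333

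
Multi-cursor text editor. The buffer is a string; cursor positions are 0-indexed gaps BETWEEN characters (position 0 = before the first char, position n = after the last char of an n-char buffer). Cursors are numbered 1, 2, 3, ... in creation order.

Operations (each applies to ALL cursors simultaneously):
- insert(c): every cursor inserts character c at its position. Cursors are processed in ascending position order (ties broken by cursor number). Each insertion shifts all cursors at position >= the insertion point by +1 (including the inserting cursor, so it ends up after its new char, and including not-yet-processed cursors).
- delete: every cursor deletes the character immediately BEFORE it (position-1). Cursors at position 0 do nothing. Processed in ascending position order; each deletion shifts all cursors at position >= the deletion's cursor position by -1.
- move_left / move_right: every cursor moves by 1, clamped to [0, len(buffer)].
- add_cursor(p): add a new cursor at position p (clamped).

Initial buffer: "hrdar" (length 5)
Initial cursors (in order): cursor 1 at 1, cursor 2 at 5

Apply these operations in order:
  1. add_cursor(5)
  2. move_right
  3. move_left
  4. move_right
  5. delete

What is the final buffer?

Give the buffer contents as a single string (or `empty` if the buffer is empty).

Answer: hd

Derivation:
After op 1 (add_cursor(5)): buffer="hrdar" (len 5), cursors c1@1 c2@5 c3@5, authorship .....
After op 2 (move_right): buffer="hrdar" (len 5), cursors c1@2 c2@5 c3@5, authorship .....
After op 3 (move_left): buffer="hrdar" (len 5), cursors c1@1 c2@4 c3@4, authorship .....
After op 4 (move_right): buffer="hrdar" (len 5), cursors c1@2 c2@5 c3@5, authorship .....
After op 5 (delete): buffer="hd" (len 2), cursors c1@1 c2@2 c3@2, authorship ..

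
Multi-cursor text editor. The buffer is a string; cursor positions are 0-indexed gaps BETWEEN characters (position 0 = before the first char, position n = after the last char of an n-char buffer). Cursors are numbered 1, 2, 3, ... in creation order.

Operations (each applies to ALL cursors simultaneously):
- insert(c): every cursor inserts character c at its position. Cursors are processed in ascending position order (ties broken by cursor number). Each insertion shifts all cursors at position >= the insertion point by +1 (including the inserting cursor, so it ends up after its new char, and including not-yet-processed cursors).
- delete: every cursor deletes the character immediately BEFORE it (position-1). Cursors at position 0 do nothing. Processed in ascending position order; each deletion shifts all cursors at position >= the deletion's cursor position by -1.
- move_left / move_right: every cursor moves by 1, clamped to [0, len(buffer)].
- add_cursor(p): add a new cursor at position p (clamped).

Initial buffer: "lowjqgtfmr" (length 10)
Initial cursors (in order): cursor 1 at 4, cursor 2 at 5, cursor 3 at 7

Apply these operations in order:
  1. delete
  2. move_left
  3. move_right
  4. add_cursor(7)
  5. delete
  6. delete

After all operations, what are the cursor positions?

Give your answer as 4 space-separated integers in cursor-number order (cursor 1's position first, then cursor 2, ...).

After op 1 (delete): buffer="lowgfmr" (len 7), cursors c1@3 c2@3 c3@4, authorship .......
After op 2 (move_left): buffer="lowgfmr" (len 7), cursors c1@2 c2@2 c3@3, authorship .......
After op 3 (move_right): buffer="lowgfmr" (len 7), cursors c1@3 c2@3 c3@4, authorship .......
After op 4 (add_cursor(7)): buffer="lowgfmr" (len 7), cursors c1@3 c2@3 c3@4 c4@7, authorship .......
After op 5 (delete): buffer="lfm" (len 3), cursors c1@1 c2@1 c3@1 c4@3, authorship ...
After op 6 (delete): buffer="f" (len 1), cursors c1@0 c2@0 c3@0 c4@1, authorship .

Answer: 0 0 0 1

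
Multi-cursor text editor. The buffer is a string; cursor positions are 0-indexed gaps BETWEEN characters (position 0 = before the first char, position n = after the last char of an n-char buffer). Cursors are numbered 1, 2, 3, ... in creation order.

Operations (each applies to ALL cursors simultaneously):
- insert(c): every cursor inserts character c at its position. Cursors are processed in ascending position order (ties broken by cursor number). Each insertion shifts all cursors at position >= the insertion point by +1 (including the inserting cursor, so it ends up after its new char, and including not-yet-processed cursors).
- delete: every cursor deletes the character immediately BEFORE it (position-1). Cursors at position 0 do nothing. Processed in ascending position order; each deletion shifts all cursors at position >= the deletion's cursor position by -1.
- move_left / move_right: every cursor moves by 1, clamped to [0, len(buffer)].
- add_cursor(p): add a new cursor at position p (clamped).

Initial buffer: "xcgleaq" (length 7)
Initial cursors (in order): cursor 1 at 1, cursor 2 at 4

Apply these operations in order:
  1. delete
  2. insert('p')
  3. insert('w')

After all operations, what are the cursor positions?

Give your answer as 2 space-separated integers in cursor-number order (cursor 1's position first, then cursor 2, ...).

Answer: 2 6

Derivation:
After op 1 (delete): buffer="cgeaq" (len 5), cursors c1@0 c2@2, authorship .....
After op 2 (insert('p')): buffer="pcgpeaq" (len 7), cursors c1@1 c2@4, authorship 1..2...
After op 3 (insert('w')): buffer="pwcgpweaq" (len 9), cursors c1@2 c2@6, authorship 11..22...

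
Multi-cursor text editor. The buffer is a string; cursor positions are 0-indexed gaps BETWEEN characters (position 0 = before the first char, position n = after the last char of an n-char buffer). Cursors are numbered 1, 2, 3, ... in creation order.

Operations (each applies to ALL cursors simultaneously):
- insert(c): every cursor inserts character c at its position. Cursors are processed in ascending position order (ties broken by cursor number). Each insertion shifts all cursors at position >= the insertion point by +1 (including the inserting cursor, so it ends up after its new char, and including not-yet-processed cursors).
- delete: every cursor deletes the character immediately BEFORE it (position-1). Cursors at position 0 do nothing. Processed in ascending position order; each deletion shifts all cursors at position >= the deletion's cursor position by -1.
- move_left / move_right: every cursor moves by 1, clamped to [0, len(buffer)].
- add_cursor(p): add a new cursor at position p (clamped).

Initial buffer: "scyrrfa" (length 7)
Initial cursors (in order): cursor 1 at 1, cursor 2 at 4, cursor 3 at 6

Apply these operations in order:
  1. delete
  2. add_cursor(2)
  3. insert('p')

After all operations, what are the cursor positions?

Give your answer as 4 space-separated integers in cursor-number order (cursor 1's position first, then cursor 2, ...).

After op 1 (delete): buffer="cyra" (len 4), cursors c1@0 c2@2 c3@3, authorship ....
After op 2 (add_cursor(2)): buffer="cyra" (len 4), cursors c1@0 c2@2 c4@2 c3@3, authorship ....
After op 3 (insert('p')): buffer="pcypprpa" (len 8), cursors c1@1 c2@5 c4@5 c3@7, authorship 1..24.3.

Answer: 1 5 7 5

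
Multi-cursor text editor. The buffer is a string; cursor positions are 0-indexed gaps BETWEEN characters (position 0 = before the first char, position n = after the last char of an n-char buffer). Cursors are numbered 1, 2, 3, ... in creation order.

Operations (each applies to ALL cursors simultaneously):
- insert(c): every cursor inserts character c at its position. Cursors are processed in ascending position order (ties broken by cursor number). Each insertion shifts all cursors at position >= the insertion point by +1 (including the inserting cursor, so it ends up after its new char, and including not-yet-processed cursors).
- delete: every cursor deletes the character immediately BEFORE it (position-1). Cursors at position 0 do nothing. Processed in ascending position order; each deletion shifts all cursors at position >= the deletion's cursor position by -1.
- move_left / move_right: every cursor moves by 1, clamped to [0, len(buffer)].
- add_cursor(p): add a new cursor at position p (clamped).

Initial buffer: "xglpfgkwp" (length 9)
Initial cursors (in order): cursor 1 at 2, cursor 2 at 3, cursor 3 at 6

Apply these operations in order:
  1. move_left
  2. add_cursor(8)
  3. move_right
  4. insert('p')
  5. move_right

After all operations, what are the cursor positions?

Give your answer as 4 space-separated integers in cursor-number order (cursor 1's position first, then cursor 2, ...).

Answer: 4 6 10 13

Derivation:
After op 1 (move_left): buffer="xglpfgkwp" (len 9), cursors c1@1 c2@2 c3@5, authorship .........
After op 2 (add_cursor(8)): buffer="xglpfgkwp" (len 9), cursors c1@1 c2@2 c3@5 c4@8, authorship .........
After op 3 (move_right): buffer="xglpfgkwp" (len 9), cursors c1@2 c2@3 c3@6 c4@9, authorship .........
After op 4 (insert('p')): buffer="xgplppfgpkwpp" (len 13), cursors c1@3 c2@5 c3@9 c4@13, authorship ..1.2...3...4
After op 5 (move_right): buffer="xgplppfgpkwpp" (len 13), cursors c1@4 c2@6 c3@10 c4@13, authorship ..1.2...3...4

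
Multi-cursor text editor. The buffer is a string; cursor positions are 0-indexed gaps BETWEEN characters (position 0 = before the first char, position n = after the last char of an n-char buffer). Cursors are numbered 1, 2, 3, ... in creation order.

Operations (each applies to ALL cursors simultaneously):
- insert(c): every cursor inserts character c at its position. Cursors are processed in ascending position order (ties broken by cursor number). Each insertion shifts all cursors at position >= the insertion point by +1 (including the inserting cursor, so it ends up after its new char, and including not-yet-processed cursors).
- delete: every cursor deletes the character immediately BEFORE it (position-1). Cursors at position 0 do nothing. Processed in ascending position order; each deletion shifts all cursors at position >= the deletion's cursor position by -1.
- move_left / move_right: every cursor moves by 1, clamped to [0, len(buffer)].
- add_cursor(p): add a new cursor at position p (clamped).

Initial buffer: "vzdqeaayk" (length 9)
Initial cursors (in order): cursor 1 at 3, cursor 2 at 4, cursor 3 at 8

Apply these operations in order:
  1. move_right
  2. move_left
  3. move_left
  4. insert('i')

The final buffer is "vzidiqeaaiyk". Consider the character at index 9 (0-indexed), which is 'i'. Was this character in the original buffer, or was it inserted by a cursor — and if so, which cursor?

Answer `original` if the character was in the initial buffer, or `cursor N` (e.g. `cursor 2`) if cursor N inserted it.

After op 1 (move_right): buffer="vzdqeaayk" (len 9), cursors c1@4 c2@5 c3@9, authorship .........
After op 2 (move_left): buffer="vzdqeaayk" (len 9), cursors c1@3 c2@4 c3@8, authorship .........
After op 3 (move_left): buffer="vzdqeaayk" (len 9), cursors c1@2 c2@3 c3@7, authorship .........
After op 4 (insert('i')): buffer="vzidiqeaaiyk" (len 12), cursors c1@3 c2@5 c3@10, authorship ..1.2....3..
Authorship (.=original, N=cursor N): . . 1 . 2 . . . . 3 . .
Index 9: author = 3

Answer: cursor 3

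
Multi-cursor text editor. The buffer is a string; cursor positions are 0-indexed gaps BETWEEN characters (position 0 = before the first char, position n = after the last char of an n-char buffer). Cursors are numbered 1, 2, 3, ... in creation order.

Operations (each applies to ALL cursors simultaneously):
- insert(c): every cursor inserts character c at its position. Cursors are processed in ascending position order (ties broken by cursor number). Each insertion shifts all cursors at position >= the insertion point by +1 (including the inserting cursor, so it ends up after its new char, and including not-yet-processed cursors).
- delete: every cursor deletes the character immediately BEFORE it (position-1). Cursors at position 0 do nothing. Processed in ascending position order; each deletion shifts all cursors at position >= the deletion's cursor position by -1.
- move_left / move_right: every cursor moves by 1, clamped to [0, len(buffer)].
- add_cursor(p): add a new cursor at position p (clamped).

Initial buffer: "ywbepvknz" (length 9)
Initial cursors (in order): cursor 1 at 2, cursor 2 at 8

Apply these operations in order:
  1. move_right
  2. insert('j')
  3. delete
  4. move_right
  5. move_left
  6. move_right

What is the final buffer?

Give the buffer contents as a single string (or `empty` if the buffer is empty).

Answer: ywbepvknz

Derivation:
After op 1 (move_right): buffer="ywbepvknz" (len 9), cursors c1@3 c2@9, authorship .........
After op 2 (insert('j')): buffer="ywbjepvknzj" (len 11), cursors c1@4 c2@11, authorship ...1......2
After op 3 (delete): buffer="ywbepvknz" (len 9), cursors c1@3 c2@9, authorship .........
After op 4 (move_right): buffer="ywbepvknz" (len 9), cursors c1@4 c2@9, authorship .........
After op 5 (move_left): buffer="ywbepvknz" (len 9), cursors c1@3 c2@8, authorship .........
After op 6 (move_right): buffer="ywbepvknz" (len 9), cursors c1@4 c2@9, authorship .........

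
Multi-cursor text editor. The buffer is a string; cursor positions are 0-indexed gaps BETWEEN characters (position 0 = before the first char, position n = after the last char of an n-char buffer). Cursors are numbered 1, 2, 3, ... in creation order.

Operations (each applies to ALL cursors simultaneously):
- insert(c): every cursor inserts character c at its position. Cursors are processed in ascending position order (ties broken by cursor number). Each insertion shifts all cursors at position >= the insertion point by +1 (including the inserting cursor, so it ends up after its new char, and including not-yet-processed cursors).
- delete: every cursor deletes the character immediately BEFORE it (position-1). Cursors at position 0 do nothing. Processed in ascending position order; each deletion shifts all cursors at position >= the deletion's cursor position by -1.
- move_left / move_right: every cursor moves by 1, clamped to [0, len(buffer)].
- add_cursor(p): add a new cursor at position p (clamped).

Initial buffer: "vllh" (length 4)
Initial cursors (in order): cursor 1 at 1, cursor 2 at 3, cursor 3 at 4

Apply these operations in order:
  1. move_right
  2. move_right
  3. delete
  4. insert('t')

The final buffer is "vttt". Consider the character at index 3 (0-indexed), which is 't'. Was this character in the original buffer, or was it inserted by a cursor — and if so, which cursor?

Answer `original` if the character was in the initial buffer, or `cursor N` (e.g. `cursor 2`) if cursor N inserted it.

Answer: cursor 3

Derivation:
After op 1 (move_right): buffer="vllh" (len 4), cursors c1@2 c2@4 c3@4, authorship ....
After op 2 (move_right): buffer="vllh" (len 4), cursors c1@3 c2@4 c3@4, authorship ....
After op 3 (delete): buffer="v" (len 1), cursors c1@1 c2@1 c3@1, authorship .
After op 4 (insert('t')): buffer="vttt" (len 4), cursors c1@4 c2@4 c3@4, authorship .123
Authorship (.=original, N=cursor N): . 1 2 3
Index 3: author = 3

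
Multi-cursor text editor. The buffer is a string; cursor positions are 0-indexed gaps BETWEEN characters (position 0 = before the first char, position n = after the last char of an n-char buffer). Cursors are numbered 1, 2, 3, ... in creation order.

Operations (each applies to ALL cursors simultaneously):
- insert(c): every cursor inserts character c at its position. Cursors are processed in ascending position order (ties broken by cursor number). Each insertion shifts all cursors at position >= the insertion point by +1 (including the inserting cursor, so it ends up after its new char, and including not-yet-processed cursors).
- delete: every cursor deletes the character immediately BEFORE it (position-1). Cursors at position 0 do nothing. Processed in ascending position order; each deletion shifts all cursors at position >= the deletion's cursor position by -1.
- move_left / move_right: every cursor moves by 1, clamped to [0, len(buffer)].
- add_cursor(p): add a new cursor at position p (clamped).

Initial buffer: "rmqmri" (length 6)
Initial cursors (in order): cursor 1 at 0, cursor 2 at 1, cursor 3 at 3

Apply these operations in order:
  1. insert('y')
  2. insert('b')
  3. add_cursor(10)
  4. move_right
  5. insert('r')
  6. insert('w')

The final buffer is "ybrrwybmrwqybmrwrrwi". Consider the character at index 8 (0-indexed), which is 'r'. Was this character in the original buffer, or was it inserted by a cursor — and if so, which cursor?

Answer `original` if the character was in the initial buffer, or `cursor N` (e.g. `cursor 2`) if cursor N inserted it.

After op 1 (insert('y')): buffer="yrymqymri" (len 9), cursors c1@1 c2@3 c3@6, authorship 1.2..3...
After op 2 (insert('b')): buffer="ybrybmqybmri" (len 12), cursors c1@2 c2@5 c3@9, authorship 11.22..33...
After op 3 (add_cursor(10)): buffer="ybrybmqybmri" (len 12), cursors c1@2 c2@5 c3@9 c4@10, authorship 11.22..33...
After op 4 (move_right): buffer="ybrybmqybmri" (len 12), cursors c1@3 c2@6 c3@10 c4@11, authorship 11.22..33...
After op 5 (insert('r')): buffer="ybrrybmrqybmrrri" (len 16), cursors c1@4 c2@8 c3@13 c4@15, authorship 11.122.2.33.3.4.
After op 6 (insert('w')): buffer="ybrrwybmrwqybmrwrrwi" (len 20), cursors c1@5 c2@10 c3@16 c4@19, authorship 11.1122.22.33.33.44.
Authorship (.=original, N=cursor N): 1 1 . 1 1 2 2 . 2 2 . 3 3 . 3 3 . 4 4 .
Index 8: author = 2

Answer: cursor 2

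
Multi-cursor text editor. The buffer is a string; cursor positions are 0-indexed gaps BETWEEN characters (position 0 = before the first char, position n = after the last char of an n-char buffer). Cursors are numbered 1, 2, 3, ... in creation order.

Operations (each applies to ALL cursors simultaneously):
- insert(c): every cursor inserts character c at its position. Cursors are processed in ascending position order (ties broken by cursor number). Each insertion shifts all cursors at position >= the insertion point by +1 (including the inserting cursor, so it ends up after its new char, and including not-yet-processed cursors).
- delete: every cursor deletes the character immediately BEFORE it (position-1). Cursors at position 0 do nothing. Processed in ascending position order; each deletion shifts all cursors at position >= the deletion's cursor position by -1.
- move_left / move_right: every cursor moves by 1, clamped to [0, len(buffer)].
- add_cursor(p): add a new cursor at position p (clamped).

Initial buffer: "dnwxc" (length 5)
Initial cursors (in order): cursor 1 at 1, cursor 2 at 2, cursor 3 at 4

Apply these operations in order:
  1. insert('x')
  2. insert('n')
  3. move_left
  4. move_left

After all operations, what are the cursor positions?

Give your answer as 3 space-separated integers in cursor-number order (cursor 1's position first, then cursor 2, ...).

Answer: 1 4 8

Derivation:
After op 1 (insert('x')): buffer="dxnxwxxc" (len 8), cursors c1@2 c2@4 c3@7, authorship .1.2..3.
After op 2 (insert('n')): buffer="dxnnxnwxxnc" (len 11), cursors c1@3 c2@6 c3@10, authorship .11.22..33.
After op 3 (move_left): buffer="dxnnxnwxxnc" (len 11), cursors c1@2 c2@5 c3@9, authorship .11.22..33.
After op 4 (move_left): buffer="dxnnxnwxxnc" (len 11), cursors c1@1 c2@4 c3@8, authorship .11.22..33.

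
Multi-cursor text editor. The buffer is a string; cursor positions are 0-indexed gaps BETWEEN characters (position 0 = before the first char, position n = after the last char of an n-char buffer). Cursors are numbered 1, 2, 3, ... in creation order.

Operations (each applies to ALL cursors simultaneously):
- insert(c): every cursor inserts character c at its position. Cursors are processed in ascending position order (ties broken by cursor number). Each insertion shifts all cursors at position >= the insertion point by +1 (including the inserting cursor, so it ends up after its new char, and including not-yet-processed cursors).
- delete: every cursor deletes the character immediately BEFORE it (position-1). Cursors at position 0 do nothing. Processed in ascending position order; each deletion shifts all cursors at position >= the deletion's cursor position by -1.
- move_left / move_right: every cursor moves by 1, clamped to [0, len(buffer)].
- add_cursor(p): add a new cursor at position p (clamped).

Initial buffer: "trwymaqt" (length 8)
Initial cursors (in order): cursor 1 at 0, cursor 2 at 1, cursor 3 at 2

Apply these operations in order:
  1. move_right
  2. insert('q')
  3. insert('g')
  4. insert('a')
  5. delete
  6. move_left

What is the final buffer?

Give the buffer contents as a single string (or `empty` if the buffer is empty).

Answer: tqgrqgwqgymaqt

Derivation:
After op 1 (move_right): buffer="trwymaqt" (len 8), cursors c1@1 c2@2 c3@3, authorship ........
After op 2 (insert('q')): buffer="tqrqwqymaqt" (len 11), cursors c1@2 c2@4 c3@6, authorship .1.2.3.....
After op 3 (insert('g')): buffer="tqgrqgwqgymaqt" (len 14), cursors c1@3 c2@6 c3@9, authorship .11.22.33.....
After op 4 (insert('a')): buffer="tqgarqgawqgaymaqt" (len 17), cursors c1@4 c2@8 c3@12, authorship .111.222.333.....
After op 5 (delete): buffer="tqgrqgwqgymaqt" (len 14), cursors c1@3 c2@6 c3@9, authorship .11.22.33.....
After op 6 (move_left): buffer="tqgrqgwqgymaqt" (len 14), cursors c1@2 c2@5 c3@8, authorship .11.22.33.....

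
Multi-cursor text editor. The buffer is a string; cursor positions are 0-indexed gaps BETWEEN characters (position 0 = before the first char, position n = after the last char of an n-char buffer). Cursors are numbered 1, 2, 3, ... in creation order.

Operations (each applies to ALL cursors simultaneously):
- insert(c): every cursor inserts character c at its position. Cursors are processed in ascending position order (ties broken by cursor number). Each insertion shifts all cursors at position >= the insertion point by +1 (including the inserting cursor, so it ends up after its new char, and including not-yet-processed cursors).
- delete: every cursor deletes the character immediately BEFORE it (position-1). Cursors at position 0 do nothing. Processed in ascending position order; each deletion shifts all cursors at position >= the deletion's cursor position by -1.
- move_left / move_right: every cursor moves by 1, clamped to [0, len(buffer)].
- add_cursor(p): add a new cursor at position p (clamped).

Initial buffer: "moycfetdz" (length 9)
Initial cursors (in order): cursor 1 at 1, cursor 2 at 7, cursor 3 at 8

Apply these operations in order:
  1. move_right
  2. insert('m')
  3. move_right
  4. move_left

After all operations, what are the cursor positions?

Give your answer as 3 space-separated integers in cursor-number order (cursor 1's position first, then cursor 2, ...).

After op 1 (move_right): buffer="moycfetdz" (len 9), cursors c1@2 c2@8 c3@9, authorship .........
After op 2 (insert('m')): buffer="momycfetdmzm" (len 12), cursors c1@3 c2@10 c3@12, authorship ..1......2.3
After op 3 (move_right): buffer="momycfetdmzm" (len 12), cursors c1@4 c2@11 c3@12, authorship ..1......2.3
After op 4 (move_left): buffer="momycfetdmzm" (len 12), cursors c1@3 c2@10 c3@11, authorship ..1......2.3

Answer: 3 10 11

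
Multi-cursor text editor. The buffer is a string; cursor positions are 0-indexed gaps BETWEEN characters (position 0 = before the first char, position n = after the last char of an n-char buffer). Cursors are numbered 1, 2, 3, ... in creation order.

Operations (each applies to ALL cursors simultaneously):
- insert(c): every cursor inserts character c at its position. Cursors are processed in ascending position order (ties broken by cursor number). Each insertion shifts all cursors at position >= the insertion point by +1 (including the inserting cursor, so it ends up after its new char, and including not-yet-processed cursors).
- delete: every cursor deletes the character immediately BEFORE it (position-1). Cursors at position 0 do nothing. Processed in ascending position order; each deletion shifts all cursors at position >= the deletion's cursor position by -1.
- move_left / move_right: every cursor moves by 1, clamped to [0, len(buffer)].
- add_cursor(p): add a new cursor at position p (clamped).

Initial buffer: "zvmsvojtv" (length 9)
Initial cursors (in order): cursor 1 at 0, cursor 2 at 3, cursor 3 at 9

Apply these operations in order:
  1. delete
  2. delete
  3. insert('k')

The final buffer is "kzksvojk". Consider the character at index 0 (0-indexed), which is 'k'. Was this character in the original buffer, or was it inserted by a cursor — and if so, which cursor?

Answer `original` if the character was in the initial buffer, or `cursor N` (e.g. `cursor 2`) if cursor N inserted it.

Answer: cursor 1

Derivation:
After op 1 (delete): buffer="zvsvojt" (len 7), cursors c1@0 c2@2 c3@7, authorship .......
After op 2 (delete): buffer="zsvoj" (len 5), cursors c1@0 c2@1 c3@5, authorship .....
After op 3 (insert('k')): buffer="kzksvojk" (len 8), cursors c1@1 c2@3 c3@8, authorship 1.2....3
Authorship (.=original, N=cursor N): 1 . 2 . . . . 3
Index 0: author = 1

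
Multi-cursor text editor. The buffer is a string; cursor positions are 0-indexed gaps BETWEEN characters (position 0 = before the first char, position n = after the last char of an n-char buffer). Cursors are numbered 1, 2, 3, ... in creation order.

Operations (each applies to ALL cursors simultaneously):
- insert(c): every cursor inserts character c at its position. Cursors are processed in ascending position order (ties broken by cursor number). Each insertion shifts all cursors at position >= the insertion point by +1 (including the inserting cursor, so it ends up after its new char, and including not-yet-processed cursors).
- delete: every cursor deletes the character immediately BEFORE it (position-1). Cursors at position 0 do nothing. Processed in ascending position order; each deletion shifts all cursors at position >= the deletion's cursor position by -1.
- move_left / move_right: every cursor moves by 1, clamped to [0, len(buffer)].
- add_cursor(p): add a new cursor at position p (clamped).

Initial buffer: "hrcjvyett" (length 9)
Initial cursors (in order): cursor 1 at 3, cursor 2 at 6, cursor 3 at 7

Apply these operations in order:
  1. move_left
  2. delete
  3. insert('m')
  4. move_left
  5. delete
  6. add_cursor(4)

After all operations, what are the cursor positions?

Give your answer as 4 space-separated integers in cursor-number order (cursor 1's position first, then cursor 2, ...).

Answer: 0 2 2 4

Derivation:
After op 1 (move_left): buffer="hrcjvyett" (len 9), cursors c1@2 c2@5 c3@6, authorship .........
After op 2 (delete): buffer="hcjett" (len 6), cursors c1@1 c2@3 c3@3, authorship ......
After op 3 (insert('m')): buffer="hmcjmmett" (len 9), cursors c1@2 c2@6 c3@6, authorship .1..23...
After op 4 (move_left): buffer="hmcjmmett" (len 9), cursors c1@1 c2@5 c3@5, authorship .1..23...
After op 5 (delete): buffer="mcmett" (len 6), cursors c1@0 c2@2 c3@2, authorship 1.3...
After op 6 (add_cursor(4)): buffer="mcmett" (len 6), cursors c1@0 c2@2 c3@2 c4@4, authorship 1.3...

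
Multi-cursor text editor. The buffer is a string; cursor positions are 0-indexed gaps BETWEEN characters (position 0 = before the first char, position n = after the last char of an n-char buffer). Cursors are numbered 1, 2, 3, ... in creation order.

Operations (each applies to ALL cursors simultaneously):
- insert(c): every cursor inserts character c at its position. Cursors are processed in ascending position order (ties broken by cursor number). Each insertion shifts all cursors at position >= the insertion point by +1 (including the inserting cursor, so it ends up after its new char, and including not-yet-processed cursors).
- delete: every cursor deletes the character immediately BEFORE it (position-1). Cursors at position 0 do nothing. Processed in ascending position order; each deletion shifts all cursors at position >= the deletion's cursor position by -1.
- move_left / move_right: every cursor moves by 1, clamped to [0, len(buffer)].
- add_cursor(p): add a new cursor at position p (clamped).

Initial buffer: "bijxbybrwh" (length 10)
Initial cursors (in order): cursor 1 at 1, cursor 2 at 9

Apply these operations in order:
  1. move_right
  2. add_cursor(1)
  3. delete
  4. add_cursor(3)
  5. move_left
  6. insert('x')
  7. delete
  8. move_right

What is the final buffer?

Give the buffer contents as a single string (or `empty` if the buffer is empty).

After op 1 (move_right): buffer="bijxbybrwh" (len 10), cursors c1@2 c2@10, authorship ..........
After op 2 (add_cursor(1)): buffer="bijxbybrwh" (len 10), cursors c3@1 c1@2 c2@10, authorship ..........
After op 3 (delete): buffer="jxbybrw" (len 7), cursors c1@0 c3@0 c2@7, authorship .......
After op 4 (add_cursor(3)): buffer="jxbybrw" (len 7), cursors c1@0 c3@0 c4@3 c2@7, authorship .......
After op 5 (move_left): buffer="jxbybrw" (len 7), cursors c1@0 c3@0 c4@2 c2@6, authorship .......
After op 6 (insert('x')): buffer="xxjxxbybrxw" (len 11), cursors c1@2 c3@2 c4@5 c2@10, authorship 13..4....2.
After op 7 (delete): buffer="jxbybrw" (len 7), cursors c1@0 c3@0 c4@2 c2@6, authorship .......
After op 8 (move_right): buffer="jxbybrw" (len 7), cursors c1@1 c3@1 c4@3 c2@7, authorship .......

Answer: jxbybrw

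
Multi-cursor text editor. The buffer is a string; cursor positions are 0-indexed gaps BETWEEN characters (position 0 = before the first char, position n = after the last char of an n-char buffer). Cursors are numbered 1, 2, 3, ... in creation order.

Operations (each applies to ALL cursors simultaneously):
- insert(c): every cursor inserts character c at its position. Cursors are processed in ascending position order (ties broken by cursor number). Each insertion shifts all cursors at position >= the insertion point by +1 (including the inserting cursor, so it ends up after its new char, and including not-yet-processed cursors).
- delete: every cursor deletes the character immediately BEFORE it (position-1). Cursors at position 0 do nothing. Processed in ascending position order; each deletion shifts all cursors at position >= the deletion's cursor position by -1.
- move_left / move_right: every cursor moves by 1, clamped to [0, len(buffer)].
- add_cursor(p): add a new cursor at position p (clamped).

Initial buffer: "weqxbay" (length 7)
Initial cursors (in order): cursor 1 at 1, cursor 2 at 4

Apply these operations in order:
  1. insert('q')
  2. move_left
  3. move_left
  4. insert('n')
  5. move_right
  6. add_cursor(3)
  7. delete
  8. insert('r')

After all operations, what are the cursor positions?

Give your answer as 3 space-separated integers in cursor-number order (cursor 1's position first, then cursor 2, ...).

After op 1 (insert('q')): buffer="wqeqxqbay" (len 9), cursors c1@2 c2@6, authorship .1...2...
After op 2 (move_left): buffer="wqeqxqbay" (len 9), cursors c1@1 c2@5, authorship .1...2...
After op 3 (move_left): buffer="wqeqxqbay" (len 9), cursors c1@0 c2@4, authorship .1...2...
After op 4 (insert('n')): buffer="nwqeqnxqbay" (len 11), cursors c1@1 c2@6, authorship 1.1..2.2...
After op 5 (move_right): buffer="nwqeqnxqbay" (len 11), cursors c1@2 c2@7, authorship 1.1..2.2...
After op 6 (add_cursor(3)): buffer="nwqeqnxqbay" (len 11), cursors c1@2 c3@3 c2@7, authorship 1.1..2.2...
After op 7 (delete): buffer="neqnqbay" (len 8), cursors c1@1 c3@1 c2@4, authorship 1..22...
After op 8 (insert('r')): buffer="nrreqnrqbay" (len 11), cursors c1@3 c3@3 c2@7, authorship 113..222...

Answer: 3 7 3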